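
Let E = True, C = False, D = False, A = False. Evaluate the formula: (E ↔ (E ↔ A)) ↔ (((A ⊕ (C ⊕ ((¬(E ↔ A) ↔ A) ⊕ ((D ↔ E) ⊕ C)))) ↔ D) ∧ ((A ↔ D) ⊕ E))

E ↔ A = True ↔ False = False
E ↔ (E ↔ A) = True ↔ False = False
E ↔ A = True ↔ False = False
¬(E ↔ A) = ¬False = True
¬(E ↔ A) ↔ A = True ↔ False = False
D ↔ E = False ↔ True = False
(D ↔ E) ⊕ C = False ⊕ False = False
(¬(E ↔ A) ↔ A) ⊕ ((D ↔ E) ⊕ C) = False ⊕ False = False
C ⊕ ((¬(E ↔ A) ↔ A) ⊕ ((D ↔ E) ⊕ C)) = False ⊕ False = False
A ⊕ (C ⊕ ((¬(E ↔ A) ↔ A) ⊕ ((D ↔ E) ⊕ C))) = False ⊕ False = False
(A ⊕ (C ⊕ ((¬(E ↔ A) ↔ A) ⊕ ((D ↔ E) ⊕ C)))) ↔ D = False ↔ False = True
A ↔ D = False ↔ False = True
(A ↔ D) ⊕ E = True ⊕ True = False
((A ⊕ (C ⊕ ((¬(E ↔ A) ↔ A) ⊕ ((D ↔ E) ⊕ C)))) ↔ D) ∧ ((A ↔ D) ⊕ E) = True ∧ False = False
(E ↔ (E ↔ A)) ↔ (((A ⊕ (C ⊕ ((¬(E ↔ A) ↔ A) ⊕ ((D ↔ E) ⊕ C)))) ↔ D) ∧ ((A ↔ D) ⊕ E)) = False ↔ False = True

True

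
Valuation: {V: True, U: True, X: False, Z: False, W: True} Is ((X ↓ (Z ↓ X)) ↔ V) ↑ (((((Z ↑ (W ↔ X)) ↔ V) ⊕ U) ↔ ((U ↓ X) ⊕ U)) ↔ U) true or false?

True

Substituting V=True, U=True, X=False, Z=False, W=True:
Z ↓ X = False ↓ False = True
X ↓ (Z ↓ X) = False ↓ True = False
(X ↓ (Z ↓ X)) ↔ V = False ↔ True = False
W ↔ X = True ↔ False = False
Z ↑ (W ↔ X) = False ↑ False = True
(Z ↑ (W ↔ X)) ↔ V = True ↔ True = True
((Z ↑ (W ↔ X)) ↔ V) ⊕ U = True ⊕ True = False
U ↓ X = True ↓ False = False
(U ↓ X) ⊕ U = False ⊕ True = True
(((Z ↑ (W ↔ X)) ↔ V) ⊕ U) ↔ ((U ↓ X) ⊕ U) = False ↔ True = False
((((Z ↑ (W ↔ X)) ↔ V) ⊕ U) ↔ ((U ↓ X) ⊕ U)) ↔ U = False ↔ True = False
((X ↓ (Z ↓ X)) ↔ V) ↑ (((((Z ↑ (W ↔ X)) ↔ V) ⊕ U) ↔ ((U ↓ X) ⊕ U)) ↔ U) = False ↑ False = True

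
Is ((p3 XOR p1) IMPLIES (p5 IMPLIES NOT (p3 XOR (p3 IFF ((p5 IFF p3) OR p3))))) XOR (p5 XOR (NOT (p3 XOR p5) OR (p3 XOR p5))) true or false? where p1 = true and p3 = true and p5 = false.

p3 XOR p1 = true XOR true = false
p5 IFF p3 = false IFF true = false
(p5 IFF p3) OR p3 = false OR true = true
p3 IFF ((p5 IFF p3) OR p3) = true IFF true = true
p3 XOR (p3 IFF ((p5 IFF p3) OR p3)) = true XOR true = false
NOT (p3 XOR (p3 IFF ((p5 IFF p3) OR p3))) = NOT false = true
p5 IMPLIES NOT (p3 XOR (p3 IFF ((p5 IFF p3) OR p3))) = false IMPLIES true = true
(p3 XOR p1) IMPLIES (p5 IMPLIES NOT (p3 XOR (p3 IFF ((p5 IFF p3) OR p3)))) = false IMPLIES true = true
p3 XOR p5 = true XOR false = true
NOT (p3 XOR p5) = NOT true = false
p3 XOR p5 = true XOR false = true
NOT (p3 XOR p5) OR (p3 XOR p5) = false OR true = true
p5 XOR (NOT (p3 XOR p5) OR (p3 XOR p5)) = false XOR true = true
((p3 XOR p1) IMPLIES (p5 IMPLIES NOT (p3 XOR (p3 IFF ((p5 IFF p3) OR p3))))) XOR (p5 XOR (NOT (p3 XOR p5) OR (p3 XOR p5))) = true XOR true = false

false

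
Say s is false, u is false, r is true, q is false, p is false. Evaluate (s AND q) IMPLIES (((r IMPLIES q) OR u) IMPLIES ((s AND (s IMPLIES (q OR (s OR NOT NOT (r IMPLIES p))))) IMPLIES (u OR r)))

s AND q = False AND False = False
r IMPLIES q = True IMPLIES False = False
(r IMPLIES q) OR u = False OR False = False
r IMPLIES p = True IMPLIES False = False
NOT (r IMPLIES p) = NOT False = True
NOT NOT (r IMPLIES p) = NOT True = False
s OR NOT NOT (r IMPLIES p) = False OR False = False
q OR (s OR NOT NOT (r IMPLIES p)) = False OR False = False
s IMPLIES (q OR (s OR NOT NOT (r IMPLIES p))) = False IMPLIES False = True
s AND (s IMPLIES (q OR (s OR NOT NOT (r IMPLIES p)))) = False AND True = False
u OR r = False OR True = True
(s AND (s IMPLIES (q OR (s OR NOT NOT (r IMPLIES p))))) IMPLIES (u OR r) = False IMPLIES True = True
((r IMPLIES q) OR u) IMPLIES ((s AND (s IMPLIES (q OR (s OR NOT NOT (r IMPLIES p))))) IMPLIES (u OR r)) = False IMPLIES True = True
(s AND q) IMPLIES (((r IMPLIES q) OR u) IMPLIES ((s AND (s IMPLIES (q OR (s OR NOT NOT (r IMPLIES p))))) IMPLIES (u OR r))) = False IMPLIES True = True

True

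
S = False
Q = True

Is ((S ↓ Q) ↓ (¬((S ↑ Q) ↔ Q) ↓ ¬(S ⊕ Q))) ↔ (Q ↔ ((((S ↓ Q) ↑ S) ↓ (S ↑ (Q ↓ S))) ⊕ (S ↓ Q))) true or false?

S ↓ Q = False ↓ True = False
S ↑ Q = False ↑ True = True
(S ↑ Q) ↔ Q = True ↔ True = True
¬((S ↑ Q) ↔ Q) = ¬True = False
S ⊕ Q = False ⊕ True = True
¬(S ⊕ Q) = ¬True = False
¬((S ↑ Q) ↔ Q) ↓ ¬(S ⊕ Q) = False ↓ False = True
(S ↓ Q) ↓ (¬((S ↑ Q) ↔ Q) ↓ ¬(S ⊕ Q)) = False ↓ True = False
S ↓ Q = False ↓ True = False
(S ↓ Q) ↑ S = False ↑ False = True
Q ↓ S = True ↓ False = False
S ↑ (Q ↓ S) = False ↑ False = True
((S ↓ Q) ↑ S) ↓ (S ↑ (Q ↓ S)) = True ↓ True = False
S ↓ Q = False ↓ True = False
(((S ↓ Q) ↑ S) ↓ (S ↑ (Q ↓ S))) ⊕ (S ↓ Q) = False ⊕ False = False
Q ↔ ((((S ↓ Q) ↑ S) ↓ (S ↑ (Q ↓ S))) ⊕ (S ↓ Q)) = True ↔ False = False
((S ↓ Q) ↓ (¬((S ↑ Q) ↔ Q) ↓ ¬(S ⊕ Q))) ↔ (Q ↔ ((((S ↓ Q) ↑ S) ↓ (S ↑ (Q ↓ S))) ⊕ (S ↓ Q))) = False ↔ False = True

True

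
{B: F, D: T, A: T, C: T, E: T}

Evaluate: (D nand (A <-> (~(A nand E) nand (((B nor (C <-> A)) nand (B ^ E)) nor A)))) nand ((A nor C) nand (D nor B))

T

A nand E = T nand T = F
~(A nand E) = ~F = T
C <-> A = T <-> T = T
B nor (C <-> A) = F nor T = F
B ^ E = F ^ T = T
(B nor (C <-> A)) nand (B ^ E) = F nand T = T
((B nor (C <-> A)) nand (B ^ E)) nor A = T nor T = F
~(A nand E) nand (((B nor (C <-> A)) nand (B ^ E)) nor A) = T nand F = T
A <-> (~(A nand E) nand (((B nor (C <-> A)) nand (B ^ E)) nor A)) = T <-> T = T
D nand (A <-> (~(A nand E) nand (((B nor (C <-> A)) nand (B ^ E)) nor A))) = T nand T = F
A nor C = T nor T = F
D nor B = T nor F = F
(A nor C) nand (D nor B) = F nand F = T
(D nand (A <-> (~(A nand E) nand (((B nor (C <-> A)) nand (B ^ E)) nor A)))) nand ((A nor C) nand (D nor B)) = F nand T = T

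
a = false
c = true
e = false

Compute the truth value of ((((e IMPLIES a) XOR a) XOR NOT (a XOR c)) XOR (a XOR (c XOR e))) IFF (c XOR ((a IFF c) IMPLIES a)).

Substituting a=false, c=true, e=false:
e IMPLIES a = false IMPLIES false = true
(e IMPLIES a) XOR a = true XOR false = true
a XOR c = false XOR true = true
NOT (a XOR c) = NOT true = false
((e IMPLIES a) XOR a) XOR NOT (a XOR c) = true XOR false = true
c XOR e = true XOR false = true
a XOR (c XOR e) = false XOR true = true
(((e IMPLIES a) XOR a) XOR NOT (a XOR c)) XOR (a XOR (c XOR e)) = true XOR true = false
a IFF c = false IFF true = false
(a IFF c) IMPLIES a = false IMPLIES false = true
c XOR ((a IFF c) IMPLIES a) = true XOR true = false
((((e IMPLIES a) XOR a) XOR NOT (a XOR c)) XOR (a XOR (c XOR e))) IFF (c XOR ((a IFF c) IMPLIES a)) = false IFF false = true

true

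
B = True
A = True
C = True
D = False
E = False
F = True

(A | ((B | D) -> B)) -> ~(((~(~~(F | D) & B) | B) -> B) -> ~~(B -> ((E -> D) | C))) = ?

B | D = True | False = True
(B | D) -> B = True -> True = True
A | ((B | D) -> B) = True | True = True
F | D = True | False = True
~(F | D) = ~True = False
~~(F | D) = ~False = True
~~(F | D) & B = True & True = True
~(~~(F | D) & B) = ~True = False
~(~~(F | D) & B) | B = False | True = True
(~(~~(F | D) & B) | B) -> B = True -> True = True
E -> D = False -> False = True
(E -> D) | C = True | True = True
B -> ((E -> D) | C) = True -> True = True
~(B -> ((E -> D) | C)) = ~True = False
~~(B -> ((E -> D) | C)) = ~False = True
((~(~~(F | D) & B) | B) -> B) -> ~~(B -> ((E -> D) | C)) = True -> True = True
~(((~(~~(F | D) & B) | B) -> B) -> ~~(B -> ((E -> D) | C))) = ~True = False
(A | ((B | D) -> B)) -> ~(((~(~~(F | D) & B) | B) -> B) -> ~~(B -> ((E -> D) | C))) = True -> False = False

False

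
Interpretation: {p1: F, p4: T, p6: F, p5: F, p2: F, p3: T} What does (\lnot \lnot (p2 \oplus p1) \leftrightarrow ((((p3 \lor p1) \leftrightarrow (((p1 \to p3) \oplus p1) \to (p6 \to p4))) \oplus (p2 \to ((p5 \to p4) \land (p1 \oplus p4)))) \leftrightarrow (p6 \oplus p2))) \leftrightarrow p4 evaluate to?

p2 \oplus p1 = F \oplus F = F
\lnot (p2 \oplus p1) = \lnot F = T
\lnot \lnot (p2 \oplus p1) = \lnot T = F
p3 \lor p1 = T \lor F = T
p1 \to p3 = F \to T = T
(p1 \to p3) \oplus p1 = T \oplus F = T
p6 \to p4 = F \to T = T
((p1 \to p3) \oplus p1) \to (p6 \to p4) = T \to T = T
(p3 \lor p1) \leftrightarrow (((p1 \to p3) \oplus p1) \to (p6 \to p4)) = T \leftrightarrow T = T
p5 \to p4 = F \to T = T
p1 \oplus p4 = F \oplus T = T
(p5 \to p4) \land (p1 \oplus p4) = T \land T = T
p2 \to ((p5 \to p4) \land (p1 \oplus p4)) = F \to T = T
((p3 \lor p1) \leftrightarrow (((p1 \to p3) \oplus p1) \to (p6 \to p4))) \oplus (p2 \to ((p5 \to p4) \land (p1 \oplus p4))) = T \oplus T = F
p6 \oplus p2 = F \oplus F = F
(((p3 \lor p1) \leftrightarrow (((p1 \to p3) \oplus p1) \to (p6 \to p4))) \oplus (p2 \to ((p5 \to p4) \land (p1 \oplus p4)))) \leftrightarrow (p6 \oplus p2) = F \leftrightarrow F = T
\lnot \lnot (p2 \oplus p1) \leftrightarrow ((((p3 \lor p1) \leftrightarrow (((p1 \to p3) \oplus p1) \to (p6 \to p4))) \oplus (p2 \to ((p5 \to p4) \land (p1 \oplus p4)))) \leftrightarrow (p6 \oplus p2)) = F \leftrightarrow T = F
(\lnot \lnot (p2 \oplus p1) \leftrightarrow ((((p3 \lor p1) \leftrightarrow (((p1 \to p3) \oplus p1) \to (p6 \to p4))) \oplus (p2 \to ((p5 \to p4) \land (p1 \oplus p4)))) \leftrightarrow (p6 \oplus p2))) \leftrightarrow p4 = F \leftrightarrow T = F

F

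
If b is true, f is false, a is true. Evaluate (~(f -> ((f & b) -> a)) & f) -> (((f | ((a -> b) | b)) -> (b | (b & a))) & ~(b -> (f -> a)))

f & b = F & T = F
(f & b) -> a = F -> T = T
f -> ((f & b) -> a) = F -> T = T
~(f -> ((f & b) -> a)) = ~T = F
~(f -> ((f & b) -> a)) & f = F & F = F
a -> b = T -> T = T
(a -> b) | b = T | T = T
f | ((a -> b) | b) = F | T = T
b & a = T & T = T
b | (b & a) = T | T = T
(f | ((a -> b) | b)) -> (b | (b & a)) = T -> T = T
f -> a = F -> T = T
b -> (f -> a) = T -> T = T
~(b -> (f -> a)) = ~T = F
((f | ((a -> b) | b)) -> (b | (b & a))) & ~(b -> (f -> a)) = T & F = F
(~(f -> ((f & b) -> a)) & f) -> (((f | ((a -> b) | b)) -> (b | (b & a))) & ~(b -> (f -> a))) = F -> F = T

T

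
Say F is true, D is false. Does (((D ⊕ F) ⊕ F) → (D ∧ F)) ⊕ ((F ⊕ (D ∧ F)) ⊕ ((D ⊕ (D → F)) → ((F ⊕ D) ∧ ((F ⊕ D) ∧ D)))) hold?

False

D ⊕ F = False ⊕ True = True
(D ⊕ F) ⊕ F = True ⊕ True = False
D ∧ F = False ∧ True = False
((D ⊕ F) ⊕ F) → (D ∧ F) = False → False = True
D ∧ F = False ∧ True = False
F ⊕ (D ∧ F) = True ⊕ False = True
D → F = False → True = True
D ⊕ (D → F) = False ⊕ True = True
F ⊕ D = True ⊕ False = True
F ⊕ D = True ⊕ False = True
(F ⊕ D) ∧ D = True ∧ False = False
(F ⊕ D) ∧ ((F ⊕ D) ∧ D) = True ∧ False = False
(D ⊕ (D → F)) → ((F ⊕ D) ∧ ((F ⊕ D) ∧ D)) = True → False = False
(F ⊕ (D ∧ F)) ⊕ ((D ⊕ (D → F)) → ((F ⊕ D) ∧ ((F ⊕ D) ∧ D))) = True ⊕ False = True
(((D ⊕ F) ⊕ F) → (D ∧ F)) ⊕ ((F ⊕ (D ∧ F)) ⊕ ((D ⊕ (D → F)) → ((F ⊕ D) ∧ ((F ⊕ D) ∧ D)))) = True ⊕ True = False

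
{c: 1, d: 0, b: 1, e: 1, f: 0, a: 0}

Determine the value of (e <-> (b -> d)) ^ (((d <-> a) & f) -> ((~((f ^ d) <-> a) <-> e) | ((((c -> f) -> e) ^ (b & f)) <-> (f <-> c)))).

1

Substituting c=1, d=0, b=1, e=1, f=0, a=0:
b -> d = 1 -> 0 = 0
e <-> (b -> d) = 1 <-> 0 = 0
d <-> a = 0 <-> 0 = 1
(d <-> a) & f = 1 & 0 = 0
f ^ d = 0 ^ 0 = 0
(f ^ d) <-> a = 0 <-> 0 = 1
~((f ^ d) <-> a) = ~1 = 0
~((f ^ d) <-> a) <-> e = 0 <-> 1 = 0
c -> f = 1 -> 0 = 0
(c -> f) -> e = 0 -> 1 = 1
b & f = 1 & 0 = 0
((c -> f) -> e) ^ (b & f) = 1 ^ 0 = 1
f <-> c = 0 <-> 1 = 0
(((c -> f) -> e) ^ (b & f)) <-> (f <-> c) = 1 <-> 0 = 0
(~((f ^ d) <-> a) <-> e) | ((((c -> f) -> e) ^ (b & f)) <-> (f <-> c)) = 0 | 0 = 0
((d <-> a) & f) -> ((~((f ^ d) <-> a) <-> e) | ((((c -> f) -> e) ^ (b & f)) <-> (f <-> c))) = 0 -> 0 = 1
(e <-> (b -> d)) ^ (((d <-> a) & f) -> ((~((f ^ d) <-> a) <-> e) | ((((c -> f) -> e) ^ (b & f)) <-> (f <-> c)))) = 0 ^ 1 = 1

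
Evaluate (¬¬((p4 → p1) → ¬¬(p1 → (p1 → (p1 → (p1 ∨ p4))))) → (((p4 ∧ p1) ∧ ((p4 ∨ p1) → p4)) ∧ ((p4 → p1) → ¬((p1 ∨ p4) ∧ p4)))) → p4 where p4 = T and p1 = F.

p4 → p1 = T → F = F
p1 ∨ p4 = F ∨ T = T
p1 → (p1 ∨ p4) = F → T = T
p1 → (p1 → (p1 ∨ p4)) = F → T = T
p1 → (p1 → (p1 → (p1 ∨ p4))) = F → T = T
¬(p1 → (p1 → (p1 → (p1 ∨ p4)))) = ¬T = F
¬¬(p1 → (p1 → (p1 → (p1 ∨ p4)))) = ¬F = T
(p4 → p1) → ¬¬(p1 → (p1 → (p1 → (p1 ∨ p4)))) = F → T = T
¬((p4 → p1) → ¬¬(p1 → (p1 → (p1 → (p1 ∨ p4))))) = ¬T = F
¬¬((p4 → p1) → ¬¬(p1 → (p1 → (p1 → (p1 ∨ p4))))) = ¬F = T
p4 ∧ p1 = T ∧ F = F
p4 ∨ p1 = T ∨ F = T
(p4 ∨ p1) → p4 = T → T = T
(p4 ∧ p1) ∧ ((p4 ∨ p1) → p4) = F ∧ T = F
p4 → p1 = T → F = F
p1 ∨ p4 = F ∨ T = T
(p1 ∨ p4) ∧ p4 = T ∧ T = T
¬((p1 ∨ p4) ∧ p4) = ¬T = F
(p4 → p1) → ¬((p1 ∨ p4) ∧ p4) = F → F = T
((p4 ∧ p1) ∧ ((p4 ∨ p1) → p4)) ∧ ((p4 → p1) → ¬((p1 ∨ p4) ∧ p4)) = F ∧ T = F
¬¬((p4 → p1) → ¬¬(p1 → (p1 → (p1 → (p1 ∨ p4))))) → (((p4 ∧ p1) ∧ ((p4 ∨ p1) → p4)) ∧ ((p4 → p1) → ¬((p1 ∨ p4) ∧ p4))) = T → F = F
(¬¬((p4 → p1) → ¬¬(p1 → (p1 → (p1 → (p1 ∨ p4))))) → (((p4 ∧ p1) ∧ ((p4 ∨ p1) → p4)) ∧ ((p4 → p1) → ¬((p1 ∨ p4) ∧ p4)))) → p4 = F → T = T

T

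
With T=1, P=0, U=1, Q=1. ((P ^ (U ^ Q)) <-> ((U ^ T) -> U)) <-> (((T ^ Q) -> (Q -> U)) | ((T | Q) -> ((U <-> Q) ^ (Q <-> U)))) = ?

0

U ^ Q = 1 ^ 1 = 0
P ^ (U ^ Q) = 0 ^ 0 = 0
U ^ T = 1 ^ 1 = 0
(U ^ T) -> U = 0 -> 1 = 1
(P ^ (U ^ Q)) <-> ((U ^ T) -> U) = 0 <-> 1 = 0
T ^ Q = 1 ^ 1 = 0
Q -> U = 1 -> 1 = 1
(T ^ Q) -> (Q -> U) = 0 -> 1 = 1
T | Q = 1 | 1 = 1
U <-> Q = 1 <-> 1 = 1
Q <-> U = 1 <-> 1 = 1
(U <-> Q) ^ (Q <-> U) = 1 ^ 1 = 0
(T | Q) -> ((U <-> Q) ^ (Q <-> U)) = 1 -> 0 = 0
((T ^ Q) -> (Q -> U)) | ((T | Q) -> ((U <-> Q) ^ (Q <-> U))) = 1 | 0 = 1
((P ^ (U ^ Q)) <-> ((U ^ T) -> U)) <-> (((T ^ Q) -> (Q -> U)) | ((T | Q) -> ((U <-> Q) ^ (Q <-> U)))) = 0 <-> 1 = 0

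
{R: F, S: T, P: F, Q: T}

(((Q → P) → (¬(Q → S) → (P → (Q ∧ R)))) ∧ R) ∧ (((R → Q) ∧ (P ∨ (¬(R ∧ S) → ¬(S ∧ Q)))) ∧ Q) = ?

F

Q → P = T → F = F
Q → S = T → T = T
¬(Q → S) = ¬T = F
Q ∧ R = T ∧ F = F
P → (Q ∧ R) = F → F = T
¬(Q → S) → (P → (Q ∧ R)) = F → T = T
(Q → P) → (¬(Q → S) → (P → (Q ∧ R))) = F → T = T
((Q → P) → (¬(Q → S) → (P → (Q ∧ R)))) ∧ R = T ∧ F = F
R → Q = F → T = T
R ∧ S = F ∧ T = F
¬(R ∧ S) = ¬F = T
S ∧ Q = T ∧ T = T
¬(S ∧ Q) = ¬T = F
¬(R ∧ S) → ¬(S ∧ Q) = T → F = F
P ∨ (¬(R ∧ S) → ¬(S ∧ Q)) = F ∨ F = F
(R → Q) ∧ (P ∨ (¬(R ∧ S) → ¬(S ∧ Q))) = T ∧ F = F
((R → Q) ∧ (P ∨ (¬(R ∧ S) → ¬(S ∧ Q)))) ∧ Q = F ∧ T = F
(((Q → P) → (¬(Q → S) → (P → (Q ∧ R)))) ∧ R) ∧ (((R → Q) ∧ (P ∨ (¬(R ∧ S) → ¬(S ∧ Q)))) ∧ Q) = F ∧ F = F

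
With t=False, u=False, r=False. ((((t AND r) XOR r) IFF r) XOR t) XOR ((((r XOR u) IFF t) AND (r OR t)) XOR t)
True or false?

True

t AND r = False AND False = False
(t AND r) XOR r = False XOR False = False
((t AND r) XOR r) IFF r = False IFF False = True
(((t AND r) XOR r) IFF r) XOR t = True XOR False = True
r XOR u = False XOR False = False
(r XOR u) IFF t = False IFF False = True
r OR t = False OR False = False
((r XOR u) IFF t) AND (r OR t) = True AND False = False
(((r XOR u) IFF t) AND (r OR t)) XOR t = False XOR False = False
((((t AND r) XOR r) IFF r) XOR t) XOR ((((r XOR u) IFF t) AND (r OR t)) XOR t) = True XOR False = True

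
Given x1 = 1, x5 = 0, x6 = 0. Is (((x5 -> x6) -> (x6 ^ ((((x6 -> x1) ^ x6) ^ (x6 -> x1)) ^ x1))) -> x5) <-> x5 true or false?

x5 -> x6 = 0 -> 0 = 1
x6 -> x1 = 0 -> 1 = 1
(x6 -> x1) ^ x6 = 1 ^ 0 = 1
x6 -> x1 = 0 -> 1 = 1
((x6 -> x1) ^ x6) ^ (x6 -> x1) = 1 ^ 1 = 0
(((x6 -> x1) ^ x6) ^ (x6 -> x1)) ^ x1 = 0 ^ 1 = 1
x6 ^ ((((x6 -> x1) ^ x6) ^ (x6 -> x1)) ^ x1) = 0 ^ 1 = 1
(x5 -> x6) -> (x6 ^ ((((x6 -> x1) ^ x6) ^ (x6 -> x1)) ^ x1)) = 1 -> 1 = 1
((x5 -> x6) -> (x6 ^ ((((x6 -> x1) ^ x6) ^ (x6 -> x1)) ^ x1))) -> x5 = 1 -> 0 = 0
(((x5 -> x6) -> (x6 ^ ((((x6 -> x1) ^ x6) ^ (x6 -> x1)) ^ x1))) -> x5) <-> x5 = 0 <-> 0 = 1

1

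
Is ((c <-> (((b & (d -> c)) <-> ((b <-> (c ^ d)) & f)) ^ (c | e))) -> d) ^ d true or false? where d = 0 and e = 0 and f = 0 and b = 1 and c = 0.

0

d -> c = 0 -> 0 = 1
b & (d -> c) = 1 & 1 = 1
c ^ d = 0 ^ 0 = 0
b <-> (c ^ d) = 1 <-> 0 = 0
(b <-> (c ^ d)) & f = 0 & 0 = 0
(b & (d -> c)) <-> ((b <-> (c ^ d)) & f) = 1 <-> 0 = 0
c | e = 0 | 0 = 0
((b & (d -> c)) <-> ((b <-> (c ^ d)) & f)) ^ (c | e) = 0 ^ 0 = 0
c <-> (((b & (d -> c)) <-> ((b <-> (c ^ d)) & f)) ^ (c | e)) = 0 <-> 0 = 1
(c <-> (((b & (d -> c)) <-> ((b <-> (c ^ d)) & f)) ^ (c | e))) -> d = 1 -> 0 = 0
((c <-> (((b & (d -> c)) <-> ((b <-> (c ^ d)) & f)) ^ (c | e))) -> d) ^ d = 0 ^ 0 = 0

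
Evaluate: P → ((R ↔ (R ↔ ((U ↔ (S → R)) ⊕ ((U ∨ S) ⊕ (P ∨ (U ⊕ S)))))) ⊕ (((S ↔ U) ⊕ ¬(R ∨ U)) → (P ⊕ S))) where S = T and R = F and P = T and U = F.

T

S → R = T → F = F
U ↔ (S → R) = F ↔ F = T
U ∨ S = F ∨ T = T
U ⊕ S = F ⊕ T = T
P ∨ (U ⊕ S) = T ∨ T = T
(U ∨ S) ⊕ (P ∨ (U ⊕ S)) = T ⊕ T = F
(U ↔ (S → R)) ⊕ ((U ∨ S) ⊕ (P ∨ (U ⊕ S))) = T ⊕ F = T
R ↔ ((U ↔ (S → R)) ⊕ ((U ∨ S) ⊕ (P ∨ (U ⊕ S)))) = F ↔ T = F
R ↔ (R ↔ ((U ↔ (S → R)) ⊕ ((U ∨ S) ⊕ (P ∨ (U ⊕ S))))) = F ↔ F = T
S ↔ U = T ↔ F = F
R ∨ U = F ∨ F = F
¬(R ∨ U) = ¬F = T
(S ↔ U) ⊕ ¬(R ∨ U) = F ⊕ T = T
P ⊕ S = T ⊕ T = F
((S ↔ U) ⊕ ¬(R ∨ U)) → (P ⊕ S) = T → F = F
(R ↔ (R ↔ ((U ↔ (S → R)) ⊕ ((U ∨ S) ⊕ (P ∨ (U ⊕ S)))))) ⊕ (((S ↔ U) ⊕ ¬(R ∨ U)) → (P ⊕ S)) = T ⊕ F = T
P → ((R ↔ (R ↔ ((U ↔ (S → R)) ⊕ ((U ∨ S) ⊕ (P ∨ (U ⊕ S)))))) ⊕ (((S ↔ U) ⊕ ¬(R ∨ U)) → (P ⊕ S))) = T → T = T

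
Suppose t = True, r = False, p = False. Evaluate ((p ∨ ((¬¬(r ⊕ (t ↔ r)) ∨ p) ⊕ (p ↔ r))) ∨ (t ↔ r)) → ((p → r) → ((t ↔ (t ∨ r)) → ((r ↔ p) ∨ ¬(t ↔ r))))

True

t ↔ r = True ↔ False = False
r ⊕ (t ↔ r) = False ⊕ False = False
¬(r ⊕ (t ↔ r)) = ¬False = True
¬¬(r ⊕ (t ↔ r)) = ¬True = False
¬¬(r ⊕ (t ↔ r)) ∨ p = False ∨ False = False
p ↔ r = False ↔ False = True
(¬¬(r ⊕ (t ↔ r)) ∨ p) ⊕ (p ↔ r) = False ⊕ True = True
p ∨ ((¬¬(r ⊕ (t ↔ r)) ∨ p) ⊕ (p ↔ r)) = False ∨ True = True
t ↔ r = True ↔ False = False
(p ∨ ((¬¬(r ⊕ (t ↔ r)) ∨ p) ⊕ (p ↔ r))) ∨ (t ↔ r) = True ∨ False = True
p → r = False → False = True
t ∨ r = True ∨ False = True
t ↔ (t ∨ r) = True ↔ True = True
r ↔ p = False ↔ False = True
t ↔ r = True ↔ False = False
¬(t ↔ r) = ¬False = True
(r ↔ p) ∨ ¬(t ↔ r) = True ∨ True = True
(t ↔ (t ∨ r)) → ((r ↔ p) ∨ ¬(t ↔ r)) = True → True = True
(p → r) → ((t ↔ (t ∨ r)) → ((r ↔ p) ∨ ¬(t ↔ r))) = True → True = True
((p ∨ ((¬¬(r ⊕ (t ↔ r)) ∨ p) ⊕ (p ↔ r))) ∨ (t ↔ r)) → ((p → r) → ((t ↔ (t ∨ r)) → ((r ↔ p) ∨ ¬(t ↔ r)))) = True → True = True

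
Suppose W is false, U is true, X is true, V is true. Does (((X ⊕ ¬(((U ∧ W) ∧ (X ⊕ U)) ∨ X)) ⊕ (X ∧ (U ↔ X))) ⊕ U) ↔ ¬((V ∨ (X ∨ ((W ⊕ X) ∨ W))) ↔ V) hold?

False

U ∧ W = True ∧ False = False
X ⊕ U = True ⊕ True = False
(U ∧ W) ∧ (X ⊕ U) = False ∧ False = False
((U ∧ W) ∧ (X ⊕ U)) ∨ X = False ∨ True = True
¬(((U ∧ W) ∧ (X ⊕ U)) ∨ X) = ¬True = False
X ⊕ ¬(((U ∧ W) ∧ (X ⊕ U)) ∨ X) = True ⊕ False = True
U ↔ X = True ↔ True = True
X ∧ (U ↔ X) = True ∧ True = True
(X ⊕ ¬(((U ∧ W) ∧ (X ⊕ U)) ∨ X)) ⊕ (X ∧ (U ↔ X)) = True ⊕ True = False
((X ⊕ ¬(((U ∧ W) ∧ (X ⊕ U)) ∨ X)) ⊕ (X ∧ (U ↔ X))) ⊕ U = False ⊕ True = True
W ⊕ X = False ⊕ True = True
(W ⊕ X) ∨ W = True ∨ False = True
X ∨ ((W ⊕ X) ∨ W) = True ∨ True = True
V ∨ (X ∨ ((W ⊕ X) ∨ W)) = True ∨ True = True
(V ∨ (X ∨ ((W ⊕ X) ∨ W))) ↔ V = True ↔ True = True
¬((V ∨ (X ∨ ((W ⊕ X) ∨ W))) ↔ V) = ¬True = False
(((X ⊕ ¬(((U ∧ W) ∧ (X ⊕ U)) ∨ X)) ⊕ (X ∧ (U ↔ X))) ⊕ U) ↔ ¬((V ∨ (X ∨ ((W ⊕ X) ∨ W))) ↔ V) = True ↔ False = False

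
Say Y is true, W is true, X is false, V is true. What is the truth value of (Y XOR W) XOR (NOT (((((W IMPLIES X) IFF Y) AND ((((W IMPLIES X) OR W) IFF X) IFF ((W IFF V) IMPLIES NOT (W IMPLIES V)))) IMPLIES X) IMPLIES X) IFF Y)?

true

Substituting Y=true, W=true, X=false, V=true:
Y XOR W = true XOR true = false
W IMPLIES X = true IMPLIES false = false
(W IMPLIES X) IFF Y = false IFF true = false
W IMPLIES X = true IMPLIES false = false
(W IMPLIES X) OR W = false OR true = true
((W IMPLIES X) OR W) IFF X = true IFF false = false
W IFF V = true IFF true = true
W IMPLIES V = true IMPLIES true = true
NOT (W IMPLIES V) = NOT true = false
(W IFF V) IMPLIES NOT (W IMPLIES V) = true IMPLIES false = false
(((W IMPLIES X) OR W) IFF X) IFF ((W IFF V) IMPLIES NOT (W IMPLIES V)) = false IFF false = true
((W IMPLIES X) IFF Y) AND ((((W IMPLIES X) OR W) IFF X) IFF ((W IFF V) IMPLIES NOT (W IMPLIES V))) = false AND true = false
(((W IMPLIES X) IFF Y) AND ((((W IMPLIES X) OR W) IFF X) IFF ((W IFF V) IMPLIES NOT (W IMPLIES V)))) IMPLIES X = false IMPLIES false = true
((((W IMPLIES X) IFF Y) AND ((((W IMPLIES X) OR W) IFF X) IFF ((W IFF V) IMPLIES NOT (W IMPLIES V)))) IMPLIES X) IMPLIES X = true IMPLIES false = false
NOT (((((W IMPLIES X) IFF Y) AND ((((W IMPLIES X) OR W) IFF X) IFF ((W IFF V) IMPLIES NOT (W IMPLIES V)))) IMPLIES X) IMPLIES X) = NOT false = true
NOT (((((W IMPLIES X) IFF Y) AND ((((W IMPLIES X) OR W) IFF X) IFF ((W IFF V) IMPLIES NOT (W IMPLIES V)))) IMPLIES X) IMPLIES X) IFF Y = true IFF true = true
(Y XOR W) XOR (NOT (((((W IMPLIES X) IFF Y) AND ((((W IMPLIES X) OR W) IFF X) IFF ((W IFF V) IMPLIES NOT (W IMPLIES V)))) IMPLIES X) IMPLIES X) IFF Y) = false XOR true = true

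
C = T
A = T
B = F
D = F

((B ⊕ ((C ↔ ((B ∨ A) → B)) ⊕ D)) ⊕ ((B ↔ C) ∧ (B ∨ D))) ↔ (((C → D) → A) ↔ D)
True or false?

T

Substituting C=T, A=T, B=F, D=F:
B ∨ A = F ∨ T = T
(B ∨ A) → B = T → F = F
C ↔ ((B ∨ A) → B) = T ↔ F = F
(C ↔ ((B ∨ A) → B)) ⊕ D = F ⊕ F = F
B ⊕ ((C ↔ ((B ∨ A) → B)) ⊕ D) = F ⊕ F = F
B ↔ C = F ↔ T = F
B ∨ D = F ∨ F = F
(B ↔ C) ∧ (B ∨ D) = F ∧ F = F
(B ⊕ ((C ↔ ((B ∨ A) → B)) ⊕ D)) ⊕ ((B ↔ C) ∧ (B ∨ D)) = F ⊕ F = F
C → D = T → F = F
(C → D) → A = F → T = T
((C → D) → A) ↔ D = T ↔ F = F
((B ⊕ ((C ↔ ((B ∨ A) → B)) ⊕ D)) ⊕ ((B ↔ C) ∧ (B ∨ D))) ↔ (((C → D) → A) ↔ D) = F ↔ F = T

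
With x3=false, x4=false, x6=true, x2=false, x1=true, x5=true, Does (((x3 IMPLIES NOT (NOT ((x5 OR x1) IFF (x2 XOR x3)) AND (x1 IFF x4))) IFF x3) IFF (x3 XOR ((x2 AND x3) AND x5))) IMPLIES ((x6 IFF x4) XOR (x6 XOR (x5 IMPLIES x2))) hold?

x5 OR x1 = true OR true = true
x2 XOR x3 = false XOR false = false
(x5 OR x1) IFF (x2 XOR x3) = true IFF false = false
NOT ((x5 OR x1) IFF (x2 XOR x3)) = NOT false = true
x1 IFF x4 = true IFF false = false
NOT ((x5 OR x1) IFF (x2 XOR x3)) AND (x1 IFF x4) = true AND false = false
NOT (NOT ((x5 OR x1) IFF (x2 XOR x3)) AND (x1 IFF x4)) = NOT false = true
x3 IMPLIES NOT (NOT ((x5 OR x1) IFF (x2 XOR x3)) AND (x1 IFF x4)) = false IMPLIES true = true
(x3 IMPLIES NOT (NOT ((x5 OR x1) IFF (x2 XOR x3)) AND (x1 IFF x4))) IFF x3 = true IFF false = false
x2 AND x3 = false AND false = false
(x2 AND x3) AND x5 = false AND true = false
x3 XOR ((x2 AND x3) AND x5) = false XOR false = false
((x3 IMPLIES NOT (NOT ((x5 OR x1) IFF (x2 XOR x3)) AND (x1 IFF x4))) IFF x3) IFF (x3 XOR ((x2 AND x3) AND x5)) = false IFF false = true
x6 IFF x4 = true IFF false = false
x5 IMPLIES x2 = true IMPLIES false = false
x6 XOR (x5 IMPLIES x2) = true XOR false = true
(x6 IFF x4) XOR (x6 XOR (x5 IMPLIES x2)) = false XOR true = true
(((x3 IMPLIES NOT (NOT ((x5 OR x1) IFF (x2 XOR x3)) AND (x1 IFF x4))) IFF x3) IFF (x3 XOR ((x2 AND x3) AND x5))) IMPLIES ((x6 IFF x4) XOR (x6 XOR (x5 IMPLIES x2))) = true IMPLIES true = true

true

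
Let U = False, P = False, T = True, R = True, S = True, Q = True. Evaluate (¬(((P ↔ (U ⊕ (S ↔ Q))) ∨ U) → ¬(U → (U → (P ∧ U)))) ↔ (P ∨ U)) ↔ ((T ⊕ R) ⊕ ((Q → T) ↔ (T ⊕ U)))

S ↔ Q = True ↔ True = True
U ⊕ (S ↔ Q) = False ⊕ True = True
P ↔ (U ⊕ (S ↔ Q)) = False ↔ True = False
(P ↔ (U ⊕ (S ↔ Q))) ∨ U = False ∨ False = False
P ∧ U = False ∧ False = False
U → (P ∧ U) = False → False = True
U → (U → (P ∧ U)) = False → True = True
¬(U → (U → (P ∧ U))) = ¬True = False
((P ↔ (U ⊕ (S ↔ Q))) ∨ U) → ¬(U → (U → (P ∧ U))) = False → False = True
¬(((P ↔ (U ⊕ (S ↔ Q))) ∨ U) → ¬(U → (U → (P ∧ U)))) = ¬True = False
P ∨ U = False ∨ False = False
¬(((P ↔ (U ⊕ (S ↔ Q))) ∨ U) → ¬(U → (U → (P ∧ U)))) ↔ (P ∨ U) = False ↔ False = True
T ⊕ R = True ⊕ True = False
Q → T = True → True = True
T ⊕ U = True ⊕ False = True
(Q → T) ↔ (T ⊕ U) = True ↔ True = True
(T ⊕ R) ⊕ ((Q → T) ↔ (T ⊕ U)) = False ⊕ True = True
(¬(((P ↔ (U ⊕ (S ↔ Q))) ∨ U) → ¬(U → (U → (P ∧ U)))) ↔ (P ∨ U)) ↔ ((T ⊕ R) ⊕ ((Q → T) ↔ (T ⊕ U))) = True ↔ True = True

True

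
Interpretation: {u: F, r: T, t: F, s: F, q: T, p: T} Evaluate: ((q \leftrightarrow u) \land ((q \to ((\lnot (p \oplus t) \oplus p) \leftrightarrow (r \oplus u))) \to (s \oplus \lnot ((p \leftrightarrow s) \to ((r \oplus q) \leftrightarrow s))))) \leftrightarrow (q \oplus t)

q \leftrightarrow u = T \leftrightarrow F = F
p \oplus t = T \oplus F = T
\lnot (p \oplus t) = \lnot T = F
\lnot (p \oplus t) \oplus p = F \oplus T = T
r \oplus u = T \oplus F = T
(\lnot (p \oplus t) \oplus p) \leftrightarrow (r \oplus u) = T \leftrightarrow T = T
q \to ((\lnot (p \oplus t) \oplus p) \leftrightarrow (r \oplus u)) = T \to T = T
p \leftrightarrow s = T \leftrightarrow F = F
r \oplus q = T \oplus T = F
(r \oplus q) \leftrightarrow s = F \leftrightarrow F = T
(p \leftrightarrow s) \to ((r \oplus q) \leftrightarrow s) = F \to T = T
\lnot ((p \leftrightarrow s) \to ((r \oplus q) \leftrightarrow s)) = \lnot T = F
s \oplus \lnot ((p \leftrightarrow s) \to ((r \oplus q) \leftrightarrow s)) = F \oplus F = F
(q \to ((\lnot (p \oplus t) \oplus p) \leftrightarrow (r \oplus u))) \to (s \oplus \lnot ((p \leftrightarrow s) \to ((r \oplus q) \leftrightarrow s))) = T \to F = F
(q \leftrightarrow u) \land ((q \to ((\lnot (p \oplus t) \oplus p) \leftrightarrow (r \oplus u))) \to (s \oplus \lnot ((p \leftrightarrow s) \to ((r \oplus q) \leftrightarrow s)))) = F \land F = F
q \oplus t = T \oplus F = T
((q \leftrightarrow u) \land ((q \to ((\lnot (p \oplus t) \oplus p) \leftrightarrow (r \oplus u))) \to (s \oplus \lnot ((p \leftrightarrow s) \to ((r \oplus q) \leftrightarrow s))))) \leftrightarrow (q \oplus t) = F \leftrightarrow T = F

F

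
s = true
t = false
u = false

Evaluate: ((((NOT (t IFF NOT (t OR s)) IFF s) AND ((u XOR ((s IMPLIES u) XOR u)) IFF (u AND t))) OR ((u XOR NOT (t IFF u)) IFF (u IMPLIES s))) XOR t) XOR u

false

t OR s = false OR true = true
NOT (t OR s) = NOT true = false
t IFF NOT (t OR s) = false IFF false = true
NOT (t IFF NOT (t OR s)) = NOT true = false
NOT (t IFF NOT (t OR s)) IFF s = false IFF true = false
s IMPLIES u = true IMPLIES false = false
(s IMPLIES u) XOR u = false XOR false = false
u XOR ((s IMPLIES u) XOR u) = false XOR false = false
u AND t = false AND false = false
(u XOR ((s IMPLIES u) XOR u)) IFF (u AND t) = false IFF false = true
(NOT (t IFF NOT (t OR s)) IFF s) AND ((u XOR ((s IMPLIES u) XOR u)) IFF (u AND t)) = false AND true = false
t IFF u = false IFF false = true
NOT (t IFF u) = NOT true = false
u XOR NOT (t IFF u) = false XOR false = false
u IMPLIES s = false IMPLIES true = true
(u XOR NOT (t IFF u)) IFF (u IMPLIES s) = false IFF true = false
((NOT (t IFF NOT (t OR s)) IFF s) AND ((u XOR ((s IMPLIES u) XOR u)) IFF (u AND t))) OR ((u XOR NOT (t IFF u)) IFF (u IMPLIES s)) = false OR false = false
(((NOT (t IFF NOT (t OR s)) IFF s) AND ((u XOR ((s IMPLIES u) XOR u)) IFF (u AND t))) OR ((u XOR NOT (t IFF u)) IFF (u IMPLIES s))) XOR t = false XOR false = false
((((NOT (t IFF NOT (t OR s)) IFF s) AND ((u XOR ((s IMPLIES u) XOR u)) IFF (u AND t))) OR ((u XOR NOT (t IFF u)) IFF (u IMPLIES s))) XOR t) XOR u = false XOR false = false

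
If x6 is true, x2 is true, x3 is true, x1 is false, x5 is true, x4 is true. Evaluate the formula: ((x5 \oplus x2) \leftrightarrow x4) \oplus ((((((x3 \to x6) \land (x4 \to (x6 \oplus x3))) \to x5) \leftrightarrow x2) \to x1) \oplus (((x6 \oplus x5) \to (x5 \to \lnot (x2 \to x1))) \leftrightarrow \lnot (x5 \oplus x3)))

T

x5 \oplus x2 = T \oplus T = F
(x5 \oplus x2) \leftrightarrow x4 = F \leftrightarrow T = F
x3 \to x6 = T \to T = T
x6 \oplus x3 = T \oplus T = F
x4 \to (x6 \oplus x3) = T \to F = F
(x3 \to x6) \land (x4 \to (x6 \oplus x3)) = T \land F = F
((x3 \to x6) \land (x4 \to (x6 \oplus x3))) \to x5 = F \to T = T
(((x3 \to x6) \land (x4 \to (x6 \oplus x3))) \to x5) \leftrightarrow x2 = T \leftrightarrow T = T
((((x3 \to x6) \land (x4 \to (x6 \oplus x3))) \to x5) \leftrightarrow x2) \to x1 = T \to F = F
x6 \oplus x5 = T \oplus T = F
x2 \to x1 = T \to F = F
\lnot (x2 \to x1) = \lnot F = T
x5 \to \lnot (x2 \to x1) = T \to T = T
(x6 \oplus x5) \to (x5 \to \lnot (x2 \to x1)) = F \to T = T
x5 \oplus x3 = T \oplus T = F
\lnot (x5 \oplus x3) = \lnot F = T
((x6 \oplus x5) \to (x5 \to \lnot (x2 \to x1))) \leftrightarrow \lnot (x5 \oplus x3) = T \leftrightarrow T = T
(((((x3 \to x6) \land (x4 \to (x6 \oplus x3))) \to x5) \leftrightarrow x2) \to x1) \oplus (((x6 \oplus x5) \to (x5 \to \lnot (x2 \to x1))) \leftrightarrow \lnot (x5 \oplus x3)) = F \oplus T = T
((x5 \oplus x2) \leftrightarrow x4) \oplus ((((((x3 \to x6) \land (x4 \to (x6 \oplus x3))) \to x5) \leftrightarrow x2) \to x1) \oplus (((x6 \oplus x5) \to (x5 \to \lnot (x2 \to x1))) \leftrightarrow \lnot (x5 \oplus x3))) = F \oplus T = T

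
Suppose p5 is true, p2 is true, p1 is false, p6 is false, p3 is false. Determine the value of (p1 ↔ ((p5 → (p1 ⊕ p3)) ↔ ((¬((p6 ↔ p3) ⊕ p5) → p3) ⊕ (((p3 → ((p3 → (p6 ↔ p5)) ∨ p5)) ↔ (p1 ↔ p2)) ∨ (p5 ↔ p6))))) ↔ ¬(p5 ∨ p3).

Substituting p5=T, p2=T, p1=F, p6=F, p3=F:
p1 ⊕ p3 = F ⊕ F = F
p5 → (p1 ⊕ p3) = T → F = F
p6 ↔ p3 = F ↔ F = T
(p6 ↔ p3) ⊕ p5 = T ⊕ T = F
¬((p6 ↔ p3) ⊕ p5) = ¬F = T
¬((p6 ↔ p3) ⊕ p5) → p3 = T → F = F
p6 ↔ p5 = F ↔ T = F
p3 → (p6 ↔ p5) = F → F = T
(p3 → (p6 ↔ p5)) ∨ p5 = T ∨ T = T
p3 → ((p3 → (p6 ↔ p5)) ∨ p5) = F → T = T
p1 ↔ p2 = F ↔ T = F
(p3 → ((p3 → (p6 ↔ p5)) ∨ p5)) ↔ (p1 ↔ p2) = T ↔ F = F
p5 ↔ p6 = T ↔ F = F
((p3 → ((p3 → (p6 ↔ p5)) ∨ p5)) ↔ (p1 ↔ p2)) ∨ (p5 ↔ p6) = F ∨ F = F
(¬((p6 ↔ p3) ⊕ p5) → p3) ⊕ (((p3 → ((p3 → (p6 ↔ p5)) ∨ p5)) ↔ (p1 ↔ p2)) ∨ (p5 ↔ p6)) = F ⊕ F = F
(p5 → (p1 ⊕ p3)) ↔ ((¬((p6 ↔ p3) ⊕ p5) → p3) ⊕ (((p3 → ((p3 → (p6 ↔ p5)) ∨ p5)) ↔ (p1 ↔ p2)) ∨ (p5 ↔ p6))) = F ↔ F = T
p1 ↔ ((p5 → (p1 ⊕ p3)) ↔ ((¬((p6 ↔ p3) ⊕ p5) → p3) ⊕ (((p3 → ((p3 → (p6 ↔ p5)) ∨ p5)) ↔ (p1 ↔ p2)) ∨ (p5 ↔ p6)))) = F ↔ T = F
p5 ∨ p3 = T ∨ F = T
¬(p5 ∨ p3) = ¬T = F
(p1 ↔ ((p5 → (p1 ⊕ p3)) ↔ ((¬((p6 ↔ p3) ⊕ p5) → p3) ⊕ (((p3 → ((p3 → (p6 ↔ p5)) ∨ p5)) ↔ (p1 ↔ p2)) ∨ (p5 ↔ p6))))) ↔ ¬(p5 ∨ p3) = F ↔ F = T

T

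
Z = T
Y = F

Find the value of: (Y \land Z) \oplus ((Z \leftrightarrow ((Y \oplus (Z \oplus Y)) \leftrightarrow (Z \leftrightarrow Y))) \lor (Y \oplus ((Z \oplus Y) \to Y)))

Y \land Z = F \land T = F
Z \oplus Y = T \oplus F = T
Y \oplus (Z \oplus Y) = F \oplus T = T
Z \leftrightarrow Y = T \leftrightarrow F = F
(Y \oplus (Z \oplus Y)) \leftrightarrow (Z \leftrightarrow Y) = T \leftrightarrow F = F
Z \leftrightarrow ((Y \oplus (Z \oplus Y)) \leftrightarrow (Z \leftrightarrow Y)) = T \leftrightarrow F = F
Z \oplus Y = T \oplus F = T
(Z \oplus Y) \to Y = T \to F = F
Y \oplus ((Z \oplus Y) \to Y) = F \oplus F = F
(Z \leftrightarrow ((Y \oplus (Z \oplus Y)) \leftrightarrow (Z \leftrightarrow Y))) \lor (Y \oplus ((Z \oplus Y) \to Y)) = F \lor F = F
(Y \land Z) \oplus ((Z \leftrightarrow ((Y \oplus (Z \oplus Y)) \leftrightarrow (Z \leftrightarrow Y))) \lor (Y \oplus ((Z \oplus Y) \to Y))) = F \oplus F = F

F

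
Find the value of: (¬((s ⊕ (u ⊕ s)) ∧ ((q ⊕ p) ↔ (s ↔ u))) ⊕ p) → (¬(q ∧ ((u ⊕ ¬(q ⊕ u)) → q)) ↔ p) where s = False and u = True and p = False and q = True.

Substituting s=False, u=True, p=False, q=True:
u ⊕ s = True ⊕ False = True
s ⊕ (u ⊕ s) = False ⊕ True = True
q ⊕ p = True ⊕ False = True
s ↔ u = False ↔ True = False
(q ⊕ p) ↔ (s ↔ u) = True ↔ False = False
(s ⊕ (u ⊕ s)) ∧ ((q ⊕ p) ↔ (s ↔ u)) = True ∧ False = False
¬((s ⊕ (u ⊕ s)) ∧ ((q ⊕ p) ↔ (s ↔ u))) = ¬False = True
¬((s ⊕ (u ⊕ s)) ∧ ((q ⊕ p) ↔ (s ↔ u))) ⊕ p = True ⊕ False = True
q ⊕ u = True ⊕ True = False
¬(q ⊕ u) = ¬False = True
u ⊕ ¬(q ⊕ u) = True ⊕ True = False
(u ⊕ ¬(q ⊕ u)) → q = False → True = True
q ∧ ((u ⊕ ¬(q ⊕ u)) → q) = True ∧ True = True
¬(q ∧ ((u ⊕ ¬(q ⊕ u)) → q)) = ¬True = False
¬(q ∧ ((u ⊕ ¬(q ⊕ u)) → q)) ↔ p = False ↔ False = True
(¬((s ⊕ (u ⊕ s)) ∧ ((q ⊕ p) ↔ (s ↔ u))) ⊕ p) → (¬(q ∧ ((u ⊕ ¬(q ⊕ u)) → q)) ↔ p) = True → True = True

True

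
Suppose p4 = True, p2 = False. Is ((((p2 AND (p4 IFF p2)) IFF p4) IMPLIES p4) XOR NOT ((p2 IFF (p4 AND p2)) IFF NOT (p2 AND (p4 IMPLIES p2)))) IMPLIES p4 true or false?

True

p4 IFF p2 = True IFF False = False
p2 AND (p4 IFF p2) = False AND False = False
(p2 AND (p4 IFF p2)) IFF p4 = False IFF True = False
((p2 AND (p4 IFF p2)) IFF p4) IMPLIES p4 = False IMPLIES True = True
p4 AND p2 = True AND False = False
p2 IFF (p4 AND p2) = False IFF False = True
p4 IMPLIES p2 = True IMPLIES False = False
p2 AND (p4 IMPLIES p2) = False AND False = False
NOT (p2 AND (p4 IMPLIES p2)) = NOT False = True
(p2 IFF (p4 AND p2)) IFF NOT (p2 AND (p4 IMPLIES p2)) = True IFF True = True
NOT ((p2 IFF (p4 AND p2)) IFF NOT (p2 AND (p4 IMPLIES p2))) = NOT True = False
(((p2 AND (p4 IFF p2)) IFF p4) IMPLIES p4) XOR NOT ((p2 IFF (p4 AND p2)) IFF NOT (p2 AND (p4 IMPLIES p2))) = True XOR False = True
((((p2 AND (p4 IFF p2)) IFF p4) IMPLIES p4) XOR NOT ((p2 IFF (p4 AND p2)) IFF NOT (p2 AND (p4 IMPLIES p2)))) IMPLIES p4 = True IMPLIES True = True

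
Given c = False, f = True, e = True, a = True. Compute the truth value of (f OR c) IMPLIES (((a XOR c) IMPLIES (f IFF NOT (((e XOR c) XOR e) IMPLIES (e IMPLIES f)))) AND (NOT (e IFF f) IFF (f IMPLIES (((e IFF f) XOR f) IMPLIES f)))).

Substituting c=False, f=True, e=True, a=True:
f OR c = True OR False = True
a XOR c = True XOR False = True
e XOR c = True XOR False = True
(e XOR c) XOR e = True XOR True = False
e IMPLIES f = True IMPLIES True = True
((e XOR c) XOR e) IMPLIES (e IMPLIES f) = False IMPLIES True = True
NOT (((e XOR c) XOR e) IMPLIES (e IMPLIES f)) = NOT True = False
f IFF NOT (((e XOR c) XOR e) IMPLIES (e IMPLIES f)) = True IFF False = False
(a XOR c) IMPLIES (f IFF NOT (((e XOR c) XOR e) IMPLIES (e IMPLIES f))) = True IMPLIES False = False
e IFF f = True IFF True = True
NOT (e IFF f) = NOT True = False
e IFF f = True IFF True = True
(e IFF f) XOR f = True XOR True = False
((e IFF f) XOR f) IMPLIES f = False IMPLIES True = True
f IMPLIES (((e IFF f) XOR f) IMPLIES f) = True IMPLIES True = True
NOT (e IFF f) IFF (f IMPLIES (((e IFF f) XOR f) IMPLIES f)) = False IFF True = False
((a XOR c) IMPLIES (f IFF NOT (((e XOR c) XOR e) IMPLIES (e IMPLIES f)))) AND (NOT (e IFF f) IFF (f IMPLIES (((e IFF f) XOR f) IMPLIES f))) = False AND False = False
(f OR c) IMPLIES (((a XOR c) IMPLIES (f IFF NOT (((e XOR c) XOR e) IMPLIES (e IMPLIES f)))) AND (NOT (e IFF f) IFF (f IMPLIES (((e IFF f) XOR f) IMPLIES f)))) = True IMPLIES False = False

False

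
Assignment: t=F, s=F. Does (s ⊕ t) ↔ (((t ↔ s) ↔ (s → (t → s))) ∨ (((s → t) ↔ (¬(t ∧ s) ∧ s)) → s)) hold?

s ⊕ t = F ⊕ F = F
t ↔ s = F ↔ F = T
t → s = F → F = T
s → (t → s) = F → T = T
(t ↔ s) ↔ (s → (t → s)) = T ↔ T = T
s → t = F → F = T
t ∧ s = F ∧ F = F
¬(t ∧ s) = ¬F = T
¬(t ∧ s) ∧ s = T ∧ F = F
(s → t) ↔ (¬(t ∧ s) ∧ s) = T ↔ F = F
((s → t) ↔ (¬(t ∧ s) ∧ s)) → s = F → F = T
((t ↔ s) ↔ (s → (t → s))) ∨ (((s → t) ↔ (¬(t ∧ s) ∧ s)) → s) = T ∨ T = T
(s ⊕ t) ↔ (((t ↔ s) ↔ (s → (t → s))) ∨ (((s → t) ↔ (¬(t ∧ s) ∧ s)) → s)) = F ↔ T = F

F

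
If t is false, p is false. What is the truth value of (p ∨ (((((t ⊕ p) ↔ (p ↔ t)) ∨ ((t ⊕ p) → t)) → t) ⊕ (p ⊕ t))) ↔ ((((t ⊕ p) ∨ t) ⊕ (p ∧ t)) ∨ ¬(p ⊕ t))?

t ⊕ p = False ⊕ False = False
p ↔ t = False ↔ False = True
(t ⊕ p) ↔ (p ↔ t) = False ↔ True = False
t ⊕ p = False ⊕ False = False
(t ⊕ p) → t = False → False = True
((t ⊕ p) ↔ (p ↔ t)) ∨ ((t ⊕ p) → t) = False ∨ True = True
(((t ⊕ p) ↔ (p ↔ t)) ∨ ((t ⊕ p) → t)) → t = True → False = False
p ⊕ t = False ⊕ False = False
((((t ⊕ p) ↔ (p ↔ t)) ∨ ((t ⊕ p) → t)) → t) ⊕ (p ⊕ t) = False ⊕ False = False
p ∨ (((((t ⊕ p) ↔ (p ↔ t)) ∨ ((t ⊕ p) → t)) → t) ⊕ (p ⊕ t)) = False ∨ False = False
t ⊕ p = False ⊕ False = False
(t ⊕ p) ∨ t = False ∨ False = False
p ∧ t = False ∧ False = False
((t ⊕ p) ∨ t) ⊕ (p ∧ t) = False ⊕ False = False
p ⊕ t = False ⊕ False = False
¬(p ⊕ t) = ¬False = True
(((t ⊕ p) ∨ t) ⊕ (p ∧ t)) ∨ ¬(p ⊕ t) = False ∨ True = True
(p ∨ (((((t ⊕ p) ↔ (p ↔ t)) ∨ ((t ⊕ p) → t)) → t) ⊕ (p ⊕ t))) ↔ ((((t ⊕ p) ∨ t) ⊕ (p ∧ t)) ∨ ¬(p ⊕ t)) = False ↔ True = False

False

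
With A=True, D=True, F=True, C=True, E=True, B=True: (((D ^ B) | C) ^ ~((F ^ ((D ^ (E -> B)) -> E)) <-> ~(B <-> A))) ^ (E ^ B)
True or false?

D ^ B = True ^ True = False
(D ^ B) | C = False | True = True
E -> B = True -> True = True
D ^ (E -> B) = True ^ True = False
(D ^ (E -> B)) -> E = False -> True = True
F ^ ((D ^ (E -> B)) -> E) = True ^ True = False
B <-> A = True <-> True = True
~(B <-> A) = ~True = False
(F ^ ((D ^ (E -> B)) -> E)) <-> ~(B <-> A) = False <-> False = True
~((F ^ ((D ^ (E -> B)) -> E)) <-> ~(B <-> A)) = ~True = False
((D ^ B) | C) ^ ~((F ^ ((D ^ (E -> B)) -> E)) <-> ~(B <-> A)) = True ^ False = True
E ^ B = True ^ True = False
(((D ^ B) | C) ^ ~((F ^ ((D ^ (E -> B)) -> E)) <-> ~(B <-> A))) ^ (E ^ B) = True ^ False = True

True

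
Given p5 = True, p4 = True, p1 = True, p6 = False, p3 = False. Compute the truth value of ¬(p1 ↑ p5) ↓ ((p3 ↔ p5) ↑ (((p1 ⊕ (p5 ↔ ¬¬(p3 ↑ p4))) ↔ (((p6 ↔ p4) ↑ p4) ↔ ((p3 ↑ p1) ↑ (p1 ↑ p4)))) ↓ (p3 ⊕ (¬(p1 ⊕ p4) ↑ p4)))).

p1 ↑ p5 = True ↑ True = False
¬(p1 ↑ p5) = ¬False = True
p3 ↔ p5 = False ↔ True = False
p3 ↑ p4 = False ↑ True = True
¬(p3 ↑ p4) = ¬True = False
¬¬(p3 ↑ p4) = ¬False = True
p5 ↔ ¬¬(p3 ↑ p4) = True ↔ True = True
p1 ⊕ (p5 ↔ ¬¬(p3 ↑ p4)) = True ⊕ True = False
p6 ↔ p4 = False ↔ True = False
(p6 ↔ p4) ↑ p4 = False ↑ True = True
p3 ↑ p1 = False ↑ True = True
p1 ↑ p4 = True ↑ True = False
(p3 ↑ p1) ↑ (p1 ↑ p4) = True ↑ False = True
((p6 ↔ p4) ↑ p4) ↔ ((p3 ↑ p1) ↑ (p1 ↑ p4)) = True ↔ True = True
(p1 ⊕ (p5 ↔ ¬¬(p3 ↑ p4))) ↔ (((p6 ↔ p4) ↑ p4) ↔ ((p3 ↑ p1) ↑ (p1 ↑ p4))) = False ↔ True = False
p1 ⊕ p4 = True ⊕ True = False
¬(p1 ⊕ p4) = ¬False = True
¬(p1 ⊕ p4) ↑ p4 = True ↑ True = False
p3 ⊕ (¬(p1 ⊕ p4) ↑ p4) = False ⊕ False = False
((p1 ⊕ (p5 ↔ ¬¬(p3 ↑ p4))) ↔ (((p6 ↔ p4) ↑ p4) ↔ ((p3 ↑ p1) ↑ (p1 ↑ p4)))) ↓ (p3 ⊕ (¬(p1 ⊕ p4) ↑ p4)) = False ↓ False = True
(p3 ↔ p5) ↑ (((p1 ⊕ (p5 ↔ ¬¬(p3 ↑ p4))) ↔ (((p6 ↔ p4) ↑ p4) ↔ ((p3 ↑ p1) ↑ (p1 ↑ p4)))) ↓ (p3 ⊕ (¬(p1 ⊕ p4) ↑ p4))) = False ↑ True = True
¬(p1 ↑ p5) ↓ ((p3 ↔ p5) ↑ (((p1 ⊕ (p5 ↔ ¬¬(p3 ↑ p4))) ↔ (((p6 ↔ p4) ↑ p4) ↔ ((p3 ↑ p1) ↑ (p1 ↑ p4)))) ↓ (p3 ⊕ (¬(p1 ⊕ p4) ↑ p4)))) = True ↓ True = False

False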